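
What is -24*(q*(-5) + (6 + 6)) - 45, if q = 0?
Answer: -333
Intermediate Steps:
-24*(q*(-5) + (6 + 6)) - 45 = -24*(0*(-5) + (6 + 6)) - 45 = -24*(0 + 12) - 45 = -24*12 - 45 = -288 - 45 = -333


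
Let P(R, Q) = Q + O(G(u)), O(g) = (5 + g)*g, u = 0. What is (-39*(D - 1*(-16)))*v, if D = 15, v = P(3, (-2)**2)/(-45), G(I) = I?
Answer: 1612/15 ≈ 107.47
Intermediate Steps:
O(g) = g*(5 + g)
P(R, Q) = Q (P(R, Q) = Q + 0*(5 + 0) = Q + 0*5 = Q + 0 = Q)
v = -4/45 (v = (-2)**2/(-45) = 4*(-1/45) = -4/45 ≈ -0.088889)
(-39*(D - 1*(-16)))*v = -39*(15 - 1*(-16))*(-4/45) = -39*(15 + 16)*(-4/45) = -39*31*(-4/45) = -1209*(-4/45) = 1612/15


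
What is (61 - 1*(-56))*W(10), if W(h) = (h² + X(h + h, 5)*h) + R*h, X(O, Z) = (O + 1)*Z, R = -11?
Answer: 121680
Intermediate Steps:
X(O, Z) = Z*(1 + O) (X(O, Z) = (1 + O)*Z = Z*(1 + O))
W(h) = h² - 11*h + h*(5 + 10*h) (W(h) = (h² + (5*(1 + (h + h)))*h) - 11*h = (h² + (5*(1 + 2*h))*h) - 11*h = (h² + (5 + 10*h)*h) - 11*h = (h² + h*(5 + 10*h)) - 11*h = h² - 11*h + h*(5 + 10*h))
(61 - 1*(-56))*W(10) = (61 - 1*(-56))*(10*(-6 + 11*10)) = (61 + 56)*(10*(-6 + 110)) = 117*(10*104) = 117*1040 = 121680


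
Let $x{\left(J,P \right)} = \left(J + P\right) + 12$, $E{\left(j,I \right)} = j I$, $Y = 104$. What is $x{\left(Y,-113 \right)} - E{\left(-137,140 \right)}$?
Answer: $19183$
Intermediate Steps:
$E{\left(j,I \right)} = I j$
$x{\left(J,P \right)} = 12 + J + P$
$x{\left(Y,-113 \right)} - E{\left(-137,140 \right)} = \left(12 + 104 - 113\right) - 140 \left(-137\right) = 3 - -19180 = 3 + 19180 = 19183$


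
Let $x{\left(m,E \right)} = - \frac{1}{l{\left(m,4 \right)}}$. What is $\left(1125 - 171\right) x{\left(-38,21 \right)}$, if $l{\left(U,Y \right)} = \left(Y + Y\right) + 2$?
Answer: $- \frac{477}{5} \approx -95.4$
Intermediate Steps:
$l{\left(U,Y \right)} = 2 + 2 Y$ ($l{\left(U,Y \right)} = 2 Y + 2 = 2 + 2 Y$)
$x{\left(m,E \right)} = - \frac{1}{10}$ ($x{\left(m,E \right)} = - \frac{1}{2 + 2 \cdot 4} = - \frac{1}{2 + 8} = - \frac{1}{10}$)
$\left(1125 - 171\right) x{\left(-38,21 \right)} = \left(1125 - 171\right) \left(- \frac{1}{10}\right) = 954 \left(- \frac{1}{10}\right) = - \frac{477}{5}$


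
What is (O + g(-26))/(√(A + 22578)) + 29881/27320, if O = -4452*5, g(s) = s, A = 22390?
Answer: 29881/27320 - 1013*√11242/1022 ≈ -104.00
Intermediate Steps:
O = -22260
(O + g(-26))/(√(A + 22578)) + 29881/27320 = (-22260 - 26)/(√(22390 + 22578)) + 29881/27320 = -22286*√11242/22484 + 29881*(1/27320) = -22286*√11242/22484 + 29881/27320 = -1013*√11242/1022 + 29881/27320 = 29881/27320 - 1013*√11242/1022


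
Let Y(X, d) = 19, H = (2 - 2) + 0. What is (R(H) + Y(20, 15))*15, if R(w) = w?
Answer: 285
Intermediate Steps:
H = 0 (H = 0 + 0 = 0)
(R(H) + Y(20, 15))*15 = (0 + 19)*15 = 19*15 = 285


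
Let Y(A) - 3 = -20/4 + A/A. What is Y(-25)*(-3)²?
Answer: -9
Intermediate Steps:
Y(A) = -1 (Y(A) = 3 + (-20/4 + A/A) = 3 + (-20*¼ + 1) = 3 + (-5 + 1) = 3 - 4 = -1)
Y(-25)*(-3)² = -1*(-3)² = -1*9 = -9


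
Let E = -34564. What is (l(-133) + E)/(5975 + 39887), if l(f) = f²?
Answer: -16875/45862 ≈ -0.36795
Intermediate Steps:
(l(-133) + E)/(5975 + 39887) = ((-133)² - 34564)/(5975 + 39887) = (17689 - 34564)/45862 = -16875*1/45862 = -16875/45862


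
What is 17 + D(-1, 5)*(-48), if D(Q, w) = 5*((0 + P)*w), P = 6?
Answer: -7183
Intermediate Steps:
D(Q, w) = 30*w (D(Q, w) = 5*((0 + 6)*w) = 5*(6*w) = 30*w)
17 + D(-1, 5)*(-48) = 17 + (30*5)*(-48) = 17 + 150*(-48) = 17 - 7200 = -7183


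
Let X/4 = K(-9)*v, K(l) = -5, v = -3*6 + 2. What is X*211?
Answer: 67520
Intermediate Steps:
v = -16 (v = -18 + 2 = -16)
X = 320 (X = 4*(-5*(-16)) = 4*80 = 320)
X*211 = 320*211 = 67520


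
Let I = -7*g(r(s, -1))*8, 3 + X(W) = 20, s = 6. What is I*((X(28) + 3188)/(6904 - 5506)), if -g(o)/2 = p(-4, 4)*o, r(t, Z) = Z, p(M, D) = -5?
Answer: 897400/699 ≈ 1283.8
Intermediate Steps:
X(W) = 17 (X(W) = -3 + 20 = 17)
g(o) = 10*o (g(o) = -(-10)*o = 10*o)
I = 560 (I = -70*(-1)*8 = -7*(-10)*8 = 70*8 = 560)
I*((X(28) + 3188)/(6904 - 5506)) = 560*((17 + 3188)/(6904 - 5506)) = 560*(3205/1398) = 897400/699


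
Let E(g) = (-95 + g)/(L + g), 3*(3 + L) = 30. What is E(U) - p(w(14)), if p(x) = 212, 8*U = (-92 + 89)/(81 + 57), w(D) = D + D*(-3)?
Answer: -580861/2575 ≈ -225.58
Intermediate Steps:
L = 7 (L = -3 + (1/3)*30 = -3 + 10 = 7)
w(D) = -2*D (w(D) = D - 3*D = -2*D)
U = -1/368 (U = ((-92 + 89)/(81 + 57))/8 = (-3/138)/8 = (-3*1/138)/8 = (1/8)*(-1/46) = -1/368 ≈ -0.0027174)
E(g) = (-95 + g)/(7 + g)
E(U) - p(w(14)) = (-95 - 1/368)/(7 - 1/368) - 1*212 = -34961/368/(2575/368) - 212 = (368/2575)*(-34961/368) - 212 = -34961/2575 - 212 = -580861/2575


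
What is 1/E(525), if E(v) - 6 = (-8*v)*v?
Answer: -1/2204994 ≈ -4.5352e-7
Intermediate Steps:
E(v) = 6 - 8*v**2 (E(v) = 6 + (-8*v)*v = 6 - 8*v**2)
1/E(525) = 1/(6 - 8*525**2) = 1/(6 - 8*275625) = 1/(6 - 2205000) = 1/(-2204994) = -1/2204994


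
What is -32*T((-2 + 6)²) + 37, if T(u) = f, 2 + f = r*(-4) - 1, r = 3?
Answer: 517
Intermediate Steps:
f = -15 (f = -2 + (3*(-4) - 1) = -2 + (-12 - 1) = -2 - 13 = -15)
T(u) = -15
-32*T((-2 + 6)²) + 37 = -32*(-15) + 37 = 480 + 37 = 517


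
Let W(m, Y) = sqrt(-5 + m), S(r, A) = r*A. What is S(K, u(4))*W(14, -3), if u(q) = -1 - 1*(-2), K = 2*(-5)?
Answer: -30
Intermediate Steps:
K = -10
u(q) = 1 (u(q) = -1 + 2 = 1)
S(r, A) = A*r
S(K, u(4))*W(14, -3) = (1*(-10))*sqrt(-5 + 14) = -10*sqrt(9) = -10*3 = -30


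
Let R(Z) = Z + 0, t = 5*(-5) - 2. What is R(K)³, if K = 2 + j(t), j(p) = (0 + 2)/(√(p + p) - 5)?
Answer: 16*(-292*I - 9*√6)/(-685*I + 63*√6) ≈ 6.3806 - 1.9524*I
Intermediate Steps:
t = -27 (t = -25 - 2 = -27)
j(p) = 2/(-5 + √2*√p) (j(p) = 2/(√(2*p) - 5) = 2/(√2*√p - 5) = 2/(-5 + √2*√p))
K = 2 + 2/(-5 + 3*I*√6) (K = 2 + 2/(-5 + √2*√(-27)) = 2 + 2/(-5 + √2*(3*I*√3)) = 2 + 2/(-5 + 3*I*√6) ≈ 1.8734 - 0.18604*I)
R(Z) = Z
R(K)³ = (148/79 - 6*I*√6/79)³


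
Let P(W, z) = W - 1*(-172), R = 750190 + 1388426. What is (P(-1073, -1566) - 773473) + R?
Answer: 1364242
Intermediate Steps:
R = 2138616
P(W, z) = 172 + W (P(W, z) = W + 172 = 172 + W)
(P(-1073, -1566) - 773473) + R = ((172 - 1073) - 773473) + 2138616 = (-901 - 773473) + 2138616 = -774374 + 2138616 = 1364242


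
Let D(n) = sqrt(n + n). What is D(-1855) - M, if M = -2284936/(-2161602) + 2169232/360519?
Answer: -918796511908/129883098573 + I*sqrt(3710) ≈ -7.074 + 60.91*I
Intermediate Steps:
D(n) = sqrt(2)*sqrt(n) (D(n) = sqrt(2*n) = sqrt(2)*sqrt(n))
M = 918796511908/129883098573 (M = -2284936*(-1/2161602) + 2169232*(1/360519) = 1142468/1080801 + 2169232/360519 = 918796511908/129883098573 ≈ 7.0740)
D(-1855) - M = sqrt(2)*sqrt(-1855) - 1*918796511908/129883098573 = sqrt(2)*(I*sqrt(1855)) - 918796511908/129883098573 = I*sqrt(3710) - 918796511908/129883098573 = -918796511908/129883098573 + I*sqrt(3710)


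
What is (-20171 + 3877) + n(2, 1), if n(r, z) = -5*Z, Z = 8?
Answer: -16334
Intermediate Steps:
n(r, z) = -40 (n(r, z) = -5*8 = -40)
(-20171 + 3877) + n(2, 1) = (-20171 + 3877) - 40 = -16294 - 40 = -16334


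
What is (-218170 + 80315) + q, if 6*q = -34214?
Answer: -430672/3 ≈ -1.4356e+5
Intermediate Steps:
q = -17107/3 (q = (⅙)*(-34214) = -17107/3 ≈ -5702.3)
(-218170 + 80315) + q = (-218170 + 80315) - 17107/3 = -137855 - 17107/3 = -430672/3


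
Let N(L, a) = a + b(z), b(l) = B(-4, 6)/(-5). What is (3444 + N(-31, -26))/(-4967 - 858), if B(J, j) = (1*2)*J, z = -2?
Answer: -17098/29125 ≈ -0.58706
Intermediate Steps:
B(J, j) = 2*J
b(l) = 8/5 (b(l) = (2*(-4))/(-5) = -8*(-1/5) = 8/5)
N(L, a) = 8/5 + a (N(L, a) = a + 8/5 = 8/5 + a)
(3444 + N(-31, -26))/(-4967 - 858) = (3444 + (8/5 - 26))/(-4967 - 858) = (3444 - 122/5)/(-5825) = (17098/5)*(-1/5825) = -17098/29125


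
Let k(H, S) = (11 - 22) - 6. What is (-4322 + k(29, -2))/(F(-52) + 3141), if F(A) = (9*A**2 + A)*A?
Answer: 4339/1259627 ≈ 0.0034447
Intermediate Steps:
k(H, S) = -17 (k(H, S) = -11 - 6 = -17)
F(A) = A*(A + 9*A**2) (F(A) = (A + 9*A**2)*A = A*(A + 9*A**2))
(-4322 + k(29, -2))/(F(-52) + 3141) = (-4322 - 17)/((-52)**2*(1 + 9*(-52)) + 3141) = -4339/(2704*(1 - 468) + 3141) = -4339/(2704*(-467) + 3141) = -4339/(-1262768 + 3141) = -4339/(-1259627) = -4339*(-1/1259627) = 4339/1259627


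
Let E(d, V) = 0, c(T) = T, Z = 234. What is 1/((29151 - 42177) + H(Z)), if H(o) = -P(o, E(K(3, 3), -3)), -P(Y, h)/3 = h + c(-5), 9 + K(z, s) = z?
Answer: -1/13041 ≈ -7.6681e-5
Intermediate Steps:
K(z, s) = -9 + z
P(Y, h) = 15 - 3*h (P(Y, h) = -3*(h - 5) = -3*(-5 + h) = 15 - 3*h)
H(o) = -15 (H(o) = -(15 - 3*0) = -(15 + 0) = -1*15 = -15)
1/((29151 - 42177) + H(Z)) = 1/((29151 - 42177) - 15) = 1/(-13026 - 15) = 1/(-13041) = -1/13041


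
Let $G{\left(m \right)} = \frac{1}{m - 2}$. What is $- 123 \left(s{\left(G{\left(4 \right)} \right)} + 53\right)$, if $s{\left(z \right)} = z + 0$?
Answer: $- \frac{13161}{2} \approx -6580.5$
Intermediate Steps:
$G{\left(m \right)} = \frac{1}{-2 + m}$
$s{\left(z \right)} = z$
$- 123 \left(s{\left(G{\left(4 \right)} \right)} + 53\right) = - 123 \left(\frac{1}{-2 + 4} + 53\right) = - 123 \left(\frac{1}{2} + 53\right) = \left(-123\right) \frac{107}{2} = - \frac{13161}{2}$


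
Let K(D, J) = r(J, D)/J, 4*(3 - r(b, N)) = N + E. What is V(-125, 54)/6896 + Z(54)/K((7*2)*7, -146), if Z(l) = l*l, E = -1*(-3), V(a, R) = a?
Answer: 11743490699/613744 ≈ 19134.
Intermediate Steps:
E = 3
Z(l) = l²
r(b, N) = 9/4 - N/4 (r(b, N) = 3 - (N + 3)/4 = 3 - (3 + N)/4 = 3 + (-¾ - N/4) = 9/4 - N/4)
K(D, J) = (9/4 - D/4)/J
V(-125, 54)/6896 + Z(54)/K((7*2)*7, -146) = -125/6896 + 54²/(((¼)*(9 - 7*2*7)/(-146))) = -125*1/6896 + 2916/(((¼)*(-1/146)*(9 - 14*7))) = -125/6896 + 2916/(((¼)*(-1/146)*(9 - 1*98))) = -125/6896 + 2916/(((¼)*(-1/146)*(9 - 98))) = -125/6896 + 2916/(((¼)*(-1/146)*(-89))) = -125/6896 + 2916/(89/584) = -125/6896 + 2916*(584/89) = -125/6896 + 1702944/89 = 11743490699/613744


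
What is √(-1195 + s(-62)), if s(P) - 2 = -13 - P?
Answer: 2*I*√286 ≈ 33.823*I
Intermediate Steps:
s(P) = -11 - P (s(P) = 2 + (-13 - P) = -11 - P)
√(-1195 + s(-62)) = √(-1195 + (-11 - 1*(-62))) = √(-1195 + (-11 + 62)) = √(-1195 + 51) = √(-1144) = 2*I*√286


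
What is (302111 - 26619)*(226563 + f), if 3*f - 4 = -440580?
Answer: 65873718596/3 ≈ 2.1958e+10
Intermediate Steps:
f = -440576/3 (f = 4/3 + (⅓)*(-440580) = 4/3 - 146860 = -440576/3 ≈ -1.4686e+5)
(302111 - 26619)*(226563 + f) = (302111 - 26619)*(226563 - 440576/3) = 275492*(239113/3) = 65873718596/3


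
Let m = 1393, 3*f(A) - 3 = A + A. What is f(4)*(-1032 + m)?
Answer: 3971/3 ≈ 1323.7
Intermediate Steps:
f(A) = 1 + 2*A/3 (f(A) = 1 + (A + A)/3 = 1 + (2*A)/3 = 1 + 2*A/3)
f(4)*(-1032 + m) = (1 + (⅔)*4)*(-1032 + 1393) = (1 + 8/3)*361 = (11/3)*361 = 3971/3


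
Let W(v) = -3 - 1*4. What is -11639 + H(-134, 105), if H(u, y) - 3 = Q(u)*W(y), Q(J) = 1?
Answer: -11643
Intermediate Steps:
W(v) = -7 (W(v) = -3 - 4 = -7)
H(u, y) = -4 (H(u, y) = 3 + 1*(-7) = 3 - 7 = -4)
-11639 + H(-134, 105) = -11639 - 4 = -11643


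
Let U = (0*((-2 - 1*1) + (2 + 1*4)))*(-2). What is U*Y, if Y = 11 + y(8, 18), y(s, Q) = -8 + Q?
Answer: 0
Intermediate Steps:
Y = 21 (Y = 11 + (-8 + 18) = 11 + 10 = 21)
U = 0 (U = (0*((-2 - 1) + (2 + 4)))*(-2) = (0*(-3 + 6))*(-2) = (0*3)*(-2) = 0*(-2) = 0)
U*Y = 0*21 = 0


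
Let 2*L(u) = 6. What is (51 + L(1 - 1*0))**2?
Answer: 2916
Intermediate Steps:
L(u) = 3 (L(u) = (1/2)*6 = 3)
(51 + L(1 - 1*0))**2 = (51 + 3)**2 = 54**2 = 2916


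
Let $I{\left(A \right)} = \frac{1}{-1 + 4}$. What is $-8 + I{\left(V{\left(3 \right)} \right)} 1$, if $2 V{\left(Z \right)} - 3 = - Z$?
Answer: $- \frac{23}{3} \approx -7.6667$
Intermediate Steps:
$V{\left(Z \right)} = \frac{3}{2} - \frac{Z}{2}$ ($V{\left(Z \right)} = \frac{3}{2} + \frac{\left(-1\right) Z}{2} = \frac{3}{2} - \frac{Z}{2}$)
$I{\left(A \right)} = \frac{1}{3}$
$-8 + I{\left(V{\left(3 \right)} \right)} 1 = -8 + \frac{1}{3} \cdot 1 = -8 + \frac{1}{3} = - \frac{23}{3}$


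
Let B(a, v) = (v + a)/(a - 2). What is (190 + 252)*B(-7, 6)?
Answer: 442/9 ≈ 49.111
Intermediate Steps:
B(a, v) = (a + v)/(-2 + a)
(190 + 252)*B(-7, 6) = (190 + 252)*((-7 + 6)/(-2 - 7)) = 442*(-1/(-9)) = 442*(-⅑*(-1)) = 442*(⅑) = 442/9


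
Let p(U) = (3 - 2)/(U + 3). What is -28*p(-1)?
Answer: -14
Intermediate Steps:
p(U) = 1/(3 + U)
-28*p(-1) = -28/(3 - 1) = -28/2 = -28*1/2 = -14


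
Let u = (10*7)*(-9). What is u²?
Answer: 396900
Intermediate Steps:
u = -630 (u = 70*(-9) = -630)
u² = (-630)² = 396900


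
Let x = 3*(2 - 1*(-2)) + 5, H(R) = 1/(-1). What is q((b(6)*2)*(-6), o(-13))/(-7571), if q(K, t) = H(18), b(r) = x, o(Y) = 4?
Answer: 1/7571 ≈ 0.00013208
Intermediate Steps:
H(R) = -1
x = 17 (x = 3*(2 + 2) + 5 = 3*4 + 5 = 12 + 5 = 17)
b(r) = 17
q(K, t) = -1
q((b(6)*2)*(-6), o(-13))/(-7571) = -1/(-7571) = -1*(-1/7571) = 1/7571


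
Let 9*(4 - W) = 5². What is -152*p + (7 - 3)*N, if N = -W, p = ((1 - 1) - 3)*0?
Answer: -44/9 ≈ -4.8889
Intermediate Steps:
W = 11/9 (W = 4 - ⅑*5² = 4 - ⅑*25 = 4 - 25/9 = 11/9 ≈ 1.2222)
p = 0 (p = (0 - 3)*0 = -3*0 = 0)
N = -11/9 (N = -1*11/9 = -11/9 ≈ -1.2222)
-152*p + (7 - 3)*N = -152*0 + (7 - 3)*(-11/9) = 0 + 4*(-11/9) = 0 - 44/9 = -44/9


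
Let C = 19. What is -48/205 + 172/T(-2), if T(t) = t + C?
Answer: 34444/3485 ≈ 9.8835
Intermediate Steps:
T(t) = 19 + t (T(t) = t + 19 = 19 + t)
-48/205 + 172/T(-2) = -48/205 + 172/(19 - 2) = -48*1/205 + 172/17 = -48/205 + 172*(1/17) = -48/205 + 172/17 = 34444/3485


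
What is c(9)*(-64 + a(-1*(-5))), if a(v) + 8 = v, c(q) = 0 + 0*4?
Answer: 0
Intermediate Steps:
c(q) = 0 (c(q) = 0 + 0 = 0)
a(v) = -8 + v
c(9)*(-64 + a(-1*(-5))) = 0*(-64 + (-8 - 1*(-5))) = 0*(-64 + (-8 + 5)) = 0*(-64 - 3) = 0*(-67) = 0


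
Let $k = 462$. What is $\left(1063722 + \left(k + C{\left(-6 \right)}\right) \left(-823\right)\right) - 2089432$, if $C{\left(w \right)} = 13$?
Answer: $-1416635$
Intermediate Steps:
$\left(1063722 + \left(k + C{\left(-6 \right)}\right) \left(-823\right)\right) - 2089432 = \left(1063722 + \left(462 + 13\right) \left(-823\right)\right) - 2089432 = \left(1063722 + 475 \left(-823\right)\right) - 2089432 = \left(1063722 - 390925\right) - 2089432 = 672797 - 2089432 = -1416635$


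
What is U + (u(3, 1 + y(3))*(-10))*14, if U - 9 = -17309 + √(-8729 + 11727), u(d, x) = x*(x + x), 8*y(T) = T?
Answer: -142635/8 + √2998 ≈ -17775.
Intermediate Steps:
y(T) = T/8
u(d, x) = 2*x² (u(d, x) = x*(2*x) = 2*x²)
U = -17300 + √2998 (U = 9 + (-17309 + √(-8729 + 11727)) = 9 + (-17309 + √2998) = -17300 + √2998 ≈ -17245.)
U + (u(3, 1 + y(3))*(-10))*14 = (-17300 + √2998) + ((2*(1 + (⅛)*3)²)*(-10))*14 = (-17300 + √2998) + ((2*(1 + 3/8)²)*(-10))*14 = (-17300 + √2998) + ((2*(11/8)²)*(-10))*14 = (-17300 + √2998) + ((2*(121/64))*(-10))*14 = (-17300 + √2998) + ((121/32)*(-10))*14 = (-17300 + √2998) - 605/16*14 = (-17300 + √2998) - 4235/8 = -142635/8 + √2998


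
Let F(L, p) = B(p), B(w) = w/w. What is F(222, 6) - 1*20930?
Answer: -20929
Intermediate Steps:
B(w) = 1
F(L, p) = 1
F(222, 6) - 1*20930 = 1 - 1*20930 = 1 - 20930 = -20929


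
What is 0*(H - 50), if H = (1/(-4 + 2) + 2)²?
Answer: 0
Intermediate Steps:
H = 9/4 (H = (1/(-2) + 2)² = (-½ + 2)² = (3/2)² = 9/4 ≈ 2.2500)
0*(H - 50) = 0*(9/4 - 50) = 0*(-191/4) = 0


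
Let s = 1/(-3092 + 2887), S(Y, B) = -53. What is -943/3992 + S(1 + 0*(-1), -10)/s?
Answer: 43372137/3992 ≈ 10865.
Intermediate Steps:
s = -1/205 (s = 1/(-205) = -1/205 ≈ -0.0048781)
-943/3992 + S(1 + 0*(-1), -10)/s = -943/3992 - 53/(-1/205) = -943*1/3992 - 53*(-205) = -943/3992 + 10865 = 43372137/3992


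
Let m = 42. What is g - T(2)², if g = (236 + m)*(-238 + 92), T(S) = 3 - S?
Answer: -40589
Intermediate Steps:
g = -40588 (g = (236 + 42)*(-238 + 92) = 278*(-146) = -40588)
g - T(2)² = -40588 - (3 - 1*2)² = -40588 - (3 - 2)² = -40588 - 1*1² = -40588 - 1*1 = -40588 - 1 = -40589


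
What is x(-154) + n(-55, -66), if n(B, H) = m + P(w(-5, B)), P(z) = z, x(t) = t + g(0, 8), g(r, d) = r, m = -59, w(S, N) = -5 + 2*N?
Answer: -328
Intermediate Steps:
x(t) = t (x(t) = t + 0 = t)
n(B, H) = -64 + 2*B (n(B, H) = -59 + (-5 + 2*B) = -64 + 2*B)
x(-154) + n(-55, -66) = -154 + (-64 + 2*(-55)) = -154 + (-64 - 110) = -154 - 174 = -328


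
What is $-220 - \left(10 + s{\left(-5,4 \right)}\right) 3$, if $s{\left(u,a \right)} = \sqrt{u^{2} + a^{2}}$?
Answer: $-250 - 3 \sqrt{41} \approx -269.21$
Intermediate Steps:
$s{\left(u,a \right)} = \sqrt{a^{2} + u^{2}}$
$-220 - \left(10 + s{\left(-5,4 \right)}\right) 3 = -220 - \left(10 + \sqrt{4^{2} + \left(-5\right)^{2}}\right) 3 = -220 - \left(10 + \sqrt{16 + 25}\right) 3 = -220 - \left(10 + \sqrt{41}\right) 3 = -220 - \left(30 + 3 \sqrt{41}\right) = -250 - 3 \sqrt{41}$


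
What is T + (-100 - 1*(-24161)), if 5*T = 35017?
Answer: 155322/5 ≈ 31064.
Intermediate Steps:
T = 35017/5 (T = (⅕)*35017 = 35017/5 ≈ 7003.4)
T + (-100 - 1*(-24161)) = 35017/5 + (-100 - 1*(-24161)) = 35017/5 + (-100 + 24161) = 35017/5 + 24061 = 155322/5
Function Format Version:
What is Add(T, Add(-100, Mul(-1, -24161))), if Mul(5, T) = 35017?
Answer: Rational(155322, 5) ≈ 31064.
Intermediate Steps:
T = Rational(35017, 5) (T = Mul(Rational(1, 5), 35017) = Rational(35017, 5) ≈ 7003.4)
Add(T, Add(-100, Mul(-1, -24161))) = Add(Rational(35017, 5), Add(-100, Mul(-1, -24161))) = Add(Rational(35017, 5), Add(-100, 24161)) = Add(Rational(35017, 5), 24061) = Rational(155322, 5)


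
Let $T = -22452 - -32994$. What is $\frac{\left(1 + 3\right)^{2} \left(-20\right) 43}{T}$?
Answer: $- \frac{6880}{5271} \approx -1.3053$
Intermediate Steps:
$T = 10542$ ($T = -22452 + 32994 = 10542$)
$\frac{\left(1 + 3\right)^{2} \left(-20\right) 43}{T} = \frac{\left(1 + 3\right)^{2} \left(-20\right) 43}{10542} = 4^{2} \left(-20\right) 43 \cdot \frac{1}{10542} = 16 \left(-20\right) 43 \cdot \frac{1}{10542} = \left(-320\right) 43 \cdot \frac{1}{10542} = \left(-13760\right) \frac{1}{10542} = - \frac{6880}{5271}$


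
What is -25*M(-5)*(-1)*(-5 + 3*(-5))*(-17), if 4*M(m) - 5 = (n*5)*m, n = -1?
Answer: 63750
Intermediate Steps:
M(m) = 5/4 - 5*m/4 (M(m) = 5/4 + ((-1*5)*m)/4 = 5/4 + (-5*m)/4 = 5/4 - 5*m/4)
-25*M(-5)*(-1)*(-5 + 3*(-5))*(-17) = -25*(5/4 - 5/4*(-5))*(-1)*(-5 + 3*(-5))*(-17) = -25*(5/4 + 25/4)*(-1)*(-5 - 15)*(-17) = -25*(15/2)*(-1)*(-20)*(-17) = -(-375)*(-20)/2*(-17) = -25*150*(-17) = -3750*(-17) = 63750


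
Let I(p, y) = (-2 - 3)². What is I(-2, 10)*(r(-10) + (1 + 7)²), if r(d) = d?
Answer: 1350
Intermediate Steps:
I(p, y) = 25 (I(p, y) = (-5)² = 25)
I(-2, 10)*(r(-10) + (1 + 7)²) = 25*(-10 + (1 + 7)²) = 25*(-10 + 8²) = 25*(-10 + 64) = 25*54 = 1350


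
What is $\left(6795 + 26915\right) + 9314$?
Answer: $43024$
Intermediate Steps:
$\left(6795 + 26915\right) + 9314 = 33710 + 9314 = 43024$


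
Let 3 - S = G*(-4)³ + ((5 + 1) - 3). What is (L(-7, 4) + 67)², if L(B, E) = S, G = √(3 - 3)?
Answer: 4489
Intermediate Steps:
G = 0 (G = √0 = 0)
S = 0 (S = 3 - (0*(-4)³ + ((5 + 1) - 3)) = 3 - (0*(-64) + (6 - 3)) = 3 - (0 + 3) = 3 - 1*3 = 3 - 3 = 0)
L(B, E) = 0
(L(-7, 4) + 67)² = (0 + 67)² = 67² = 4489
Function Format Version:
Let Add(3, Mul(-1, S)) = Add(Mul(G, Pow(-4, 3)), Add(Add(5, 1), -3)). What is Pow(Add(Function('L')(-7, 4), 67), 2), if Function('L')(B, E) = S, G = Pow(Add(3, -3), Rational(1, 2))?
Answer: 4489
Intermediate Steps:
G = 0 (G = Pow(0, Rational(1, 2)) = 0)
S = 0 (S = Add(3, Mul(-1, Add(Mul(0, Pow(-4, 3)), Add(Add(5, 1), -3)))) = Add(3, Mul(-1, Add(Mul(0, -64), Add(6, -3)))) = Add(3, Mul(-1, Add(0, 3))) = Add(3, Mul(-1, 3)) = Add(3, -3) = 0)
Function('L')(B, E) = 0
Pow(Add(Function('L')(-7, 4), 67), 2) = Pow(Add(0, 67), 2) = Pow(67, 2) = 4489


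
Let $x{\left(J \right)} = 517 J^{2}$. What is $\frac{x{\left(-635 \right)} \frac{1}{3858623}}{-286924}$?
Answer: $- \frac{18951575}{100648322332} \approx -0.0001883$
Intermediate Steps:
$\frac{x{\left(-635 \right)} \frac{1}{3858623}}{-286924} = \frac{517 \left(-635\right)^{2} \cdot \frac{1}{3858623}}{-286924} = 517 \cdot 403225 \cdot \frac{1}{3858623} \left(- \frac{1}{286924}\right) = 208467325 \cdot \frac{1}{3858623} \left(- \frac{1}{286924}\right) = \frac{208467325}{3858623} \left(- \frac{1}{286924}\right) = - \frac{18951575}{100648322332}$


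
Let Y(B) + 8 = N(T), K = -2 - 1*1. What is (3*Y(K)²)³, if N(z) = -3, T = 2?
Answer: 47832147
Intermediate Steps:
K = -3 (K = -2 - 1 = -3)
Y(B) = -11 (Y(B) = -8 - 3 = -11)
(3*Y(K)²)³ = (3*(-11)²)³ = (3*121)³ = 363³ = 47832147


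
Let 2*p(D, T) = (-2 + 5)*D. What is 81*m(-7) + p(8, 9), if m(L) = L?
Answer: -555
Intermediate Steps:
p(D, T) = 3*D/2 (p(D, T) = ((-2 + 5)*D)/2 = (3*D)/2 = 3*D/2)
81*m(-7) + p(8, 9) = 81*(-7) + (3/2)*8 = -567 + 12 = -555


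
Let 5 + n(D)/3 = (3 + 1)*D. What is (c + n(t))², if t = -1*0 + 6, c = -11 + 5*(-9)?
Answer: 1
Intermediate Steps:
c = -56 (c = -11 - 45 = -56)
t = 6 (t = 0 + 6 = 6)
n(D) = -15 + 12*D (n(D) = -15 + 3*((3 + 1)*D) = -15 + 3*(4*D) = -15 + 12*D)
(c + n(t))² = (-56 + (-15 + 12*6))² = (-56 + (-15 + 72))² = (-56 + 57)² = 1² = 1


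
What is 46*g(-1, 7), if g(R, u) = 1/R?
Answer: -46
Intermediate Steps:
46*g(-1, 7) = 46/(-1) = 46*(-1) = -46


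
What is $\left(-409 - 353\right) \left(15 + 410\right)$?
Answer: $-323850$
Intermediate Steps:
$\left(-409 - 353\right) \left(15 + 410\right) = \left(-762\right) 425 = -323850$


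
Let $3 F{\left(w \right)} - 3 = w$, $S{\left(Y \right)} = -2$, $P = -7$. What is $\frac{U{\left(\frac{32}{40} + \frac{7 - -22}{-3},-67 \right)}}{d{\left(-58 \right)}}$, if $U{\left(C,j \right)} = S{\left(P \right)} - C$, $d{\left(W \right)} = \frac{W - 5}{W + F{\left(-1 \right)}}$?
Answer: $\frac{17716}{2835} \approx 6.249$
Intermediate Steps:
$F{\left(w \right)} = 1 + \frac{w}{3}$
$d{\left(W \right)} = \frac{-5 + W}{\frac{2}{3} + W}$ ($d{\left(W \right)} = \frac{W - 5}{W + \left(1 + \frac{1}{3} \left(-1\right)\right)} = \frac{-5 + W}{W + \left(1 - \frac{1}{3}\right)} = \frac{-5 + W}{W + \frac{2}{3}} = \frac{-5 + W}{\frac{2}{3} + W}$)
$U{\left(C,j \right)} = -2 - C$
$\frac{U{\left(\frac{32}{40} + \frac{7 - -22}{-3},-67 \right)}}{d{\left(-58 \right)}} = \frac{-2 - \left(\frac{32}{40} + \frac{7 - -22}{-3}\right)}{3 \frac{1}{2 + 3 \left(-58\right)} \left(-5 - 58\right)} = \frac{-2 - \left(32 \cdot \frac{1}{40} + \left(7 + 22\right) \left(- \frac{1}{3}\right)\right)}{3 \frac{1}{2 - 174} \left(-63\right)} = \frac{-2 - \left(\frac{4}{5} + 29 \left(- \frac{1}{3}\right)\right)}{3 \frac{1}{-172} \left(-63\right)} = \frac{-2 - \left(\frac{4}{5} - \frac{29}{3}\right)}{3 \left(- \frac{1}{172}\right) \left(-63\right)} = \frac{-2 - - \frac{133}{15}}{\frac{189}{172}} = \left(-2 + \frac{133}{15}\right) \frac{172}{189} = \frac{103}{15} \cdot \frac{172}{189} = \frac{17716}{2835}$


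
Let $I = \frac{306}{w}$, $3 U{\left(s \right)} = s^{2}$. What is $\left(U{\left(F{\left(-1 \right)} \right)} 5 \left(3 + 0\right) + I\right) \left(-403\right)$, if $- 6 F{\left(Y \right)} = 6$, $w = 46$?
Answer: $- \frac{108004}{23} \approx -4695.8$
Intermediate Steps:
$F{\left(Y \right)} = -1$ ($F{\left(Y \right)} = \left(- \frac{1}{6}\right) 6 = -1$)
$U{\left(s \right)} = \frac{s^{2}}{3}$
$I = \frac{153}{23}$ ($I = \frac{306}{46} = 306 \cdot \frac{1}{46} = \frac{153}{23} \approx 6.6522$)
$\left(U{\left(F{\left(-1 \right)} \right)} 5 \left(3 + 0\right) + I\right) \left(-403\right) = \left(\frac{\left(-1\right)^{2}}{3} \cdot 5 \left(3 + 0\right) + \frac{153}{23}\right) \left(-403\right) = \left(\frac{1}{3} \cdot 1 \cdot 5 \cdot 3 + \frac{153}{23}\right) \left(-403\right) = \left(\frac{1}{3} \cdot 15 + \frac{153}{23}\right) \left(-403\right) = \left(5 + \frac{153}{23}\right) \left(-403\right) = \frac{268}{23} \left(-403\right) = - \frac{108004}{23}$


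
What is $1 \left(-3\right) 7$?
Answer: $-21$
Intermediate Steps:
$1 \left(-3\right) 7 = \left(-3\right) 7 = -21$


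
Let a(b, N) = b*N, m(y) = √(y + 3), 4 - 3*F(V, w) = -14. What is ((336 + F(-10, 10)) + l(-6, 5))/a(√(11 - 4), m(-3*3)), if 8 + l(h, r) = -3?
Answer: -331*I*√42/42 ≈ -51.074*I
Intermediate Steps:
l(h, r) = -11 (l(h, r) = -8 - 3 = -11)
F(V, w) = 6 (F(V, w) = 4/3 - ⅓*(-14) = 4/3 + 14/3 = 6)
m(y) = √(3 + y)
a(b, N) = N*b
((336 + F(-10, 10)) + l(-6, 5))/a(√(11 - 4), m(-3*3)) = ((336 + 6) - 11)/((√(3 - 3*3)*√(11 - 4))) = (342 - 11)/((√(3 - 9)*√7)) = 331/((√(-6)*√7)) = 331/(((I*√6)*√7)) = 331/((I*√42)) = 331*(-I*√42/42) = -331*I*√42/42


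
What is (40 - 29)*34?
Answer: 374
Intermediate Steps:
(40 - 29)*34 = 11*34 = 374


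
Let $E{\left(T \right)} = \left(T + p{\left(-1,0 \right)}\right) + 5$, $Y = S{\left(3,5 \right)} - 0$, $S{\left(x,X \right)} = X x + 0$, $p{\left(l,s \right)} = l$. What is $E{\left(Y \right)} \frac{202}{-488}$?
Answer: $- \frac{1919}{244} \approx -7.8648$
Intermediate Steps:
$S{\left(x,X \right)} = X x$
$Y = 15$ ($Y = 5 \cdot 3 - 0 = 15 + 0 = 15$)
$E{\left(T \right)} = 4 + T$ ($E{\left(T \right)} = \left(T - 1\right) + 5 = \left(-1 + T\right) + 5 = 4 + T$)
$E{\left(Y \right)} \frac{202}{-488} = \left(4 + 15\right) \frac{202}{-488} = 19 \cdot 202 \left(- \frac{1}{488}\right) = 19 \left(- \frac{101}{244}\right) = - \frac{1919}{244}$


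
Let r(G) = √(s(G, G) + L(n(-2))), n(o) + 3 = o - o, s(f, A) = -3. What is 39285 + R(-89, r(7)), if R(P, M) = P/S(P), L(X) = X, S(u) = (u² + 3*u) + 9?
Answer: 301040866/7663 ≈ 39285.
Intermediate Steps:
S(u) = 9 + u² + 3*u
n(o) = -3 (n(o) = -3 + (o - o) = -3 + 0 = -3)
r(G) = I*√6 (r(G) = √(-3 - 3) = √(-6) = I*√6)
R(P, M) = P/(9 + P² + 3*P)
39285 + R(-89, r(7)) = 39285 - 89/(9 + (-89)² + 3*(-89)) = 39285 - 89/(9 + 7921 - 267) = 39285 - 89/7663 = 301040866/7663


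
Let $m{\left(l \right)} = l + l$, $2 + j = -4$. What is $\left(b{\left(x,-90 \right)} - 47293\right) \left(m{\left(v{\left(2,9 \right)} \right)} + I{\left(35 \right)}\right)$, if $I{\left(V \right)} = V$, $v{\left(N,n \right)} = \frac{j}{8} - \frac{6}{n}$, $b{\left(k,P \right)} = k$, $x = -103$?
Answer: $- \frac{4573714}{3} \approx -1.5246 \cdot 10^{6}$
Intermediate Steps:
$j = -6$ ($j = -2 - 4 = -6$)
$v{\left(N,n \right)} = - \frac{3}{4} - \frac{6}{n}$ ($v{\left(N,n \right)} = - \frac{6}{8} - \frac{6}{n} = \left(-6\right) \frac{1}{8} - \frac{6}{n} = - \frac{3}{4} - \frac{6}{n}$)
$m{\left(l \right)} = 2 l$
$\left(b{\left(x,-90 \right)} - 47293\right) \left(m{\left(v{\left(2,9 \right)} \right)} + I{\left(35 \right)}\right) = \left(-103 - 47293\right) \left(2 \left(- \frac{3}{4} - \frac{6}{9}\right) + 35\right) = - 47396 \left(2 \left(- \frac{3}{4} - \frac{2}{3}\right) + 35\right) = - 47396 \left(2 \left(- \frac{17}{12}\right) + 35\right) = - 47396 \left(- \frac{17}{6} + 35\right) = \left(-47396\right) \frac{193}{6} = - \frac{4573714}{3}$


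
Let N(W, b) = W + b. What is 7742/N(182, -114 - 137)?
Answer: -7742/69 ≈ -112.20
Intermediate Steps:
7742/N(182, -114 - 137) = 7742/(182 + (-114 - 137)) = 7742/(182 - 251) = 7742/(-69) = 7742*(-1/69) = -7742/69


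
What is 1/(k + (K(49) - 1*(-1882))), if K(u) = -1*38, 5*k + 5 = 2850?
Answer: 1/2413 ≈ 0.00041442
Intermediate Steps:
k = 569 (k = -1 + (⅕)*2850 = -1 + 570 = 569)
K(u) = -38
1/(k + (K(49) - 1*(-1882))) = 1/(569 + (-38 - 1*(-1882))) = 1/(569 + (-38 + 1882)) = 1/(569 + 1844) = 1/2413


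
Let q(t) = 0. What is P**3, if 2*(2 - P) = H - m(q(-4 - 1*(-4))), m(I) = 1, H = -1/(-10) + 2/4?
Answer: 1331/125 ≈ 10.648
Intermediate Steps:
H = 3/5 (H = -1*(-1/10) + 2*(1/4) = 1/10 + 1/2 = 3/5 ≈ 0.60000)
P = 11/5 (P = 2 - (3/5 - 1*1)/2 = 2 - (3/5 - 1)/2 = 2 - 1/2*(-2/5) = 2 + 1/5 = 11/5 ≈ 2.2000)
P**3 = (11/5)**3 = 1331/125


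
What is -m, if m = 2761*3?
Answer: -8283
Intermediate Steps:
m = 8283
-m = -1*8283 = -8283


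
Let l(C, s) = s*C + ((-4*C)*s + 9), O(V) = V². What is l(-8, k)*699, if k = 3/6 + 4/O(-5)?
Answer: 434079/25 ≈ 17363.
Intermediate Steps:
k = 33/50 (k = 3/6 + 4/((-5)²) = 3*(⅙) + 4/25 = ½ + 4*(1/25) = ½ + 4/25 = 33/50 ≈ 0.66000)
l(C, s) = 9 - 3*C*s (l(C, s) = C*s + (-4*C*s + 9) = C*s + (9 - 4*C*s) = 9 - 3*C*s)
l(-8, k)*699 = (9 - 3*(-8)*33/50)*699 = (9 + 396/25)*699 = (621/25)*699 = 434079/25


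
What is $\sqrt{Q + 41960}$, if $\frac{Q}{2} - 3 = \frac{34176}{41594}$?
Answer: $\frac{\sqrt{18151644019166}}{20797} \approx 204.86$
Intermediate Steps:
$Q = \frac{158958}{20797}$ ($Q = 6 + 2 \cdot \frac{34176}{41594} = 6 + 2 \cdot 34176 \cdot \frac{1}{41594} = 6 + 2 \cdot \frac{17088}{20797} = 6 + \frac{34176}{20797} = \frac{158958}{20797} \approx 7.6433$)
$\sqrt{Q + 41960} = \sqrt{\frac{158958}{20797} + 41960} = \sqrt{\frac{872801078}{20797}} = \frac{\sqrt{18151644019166}}{20797}$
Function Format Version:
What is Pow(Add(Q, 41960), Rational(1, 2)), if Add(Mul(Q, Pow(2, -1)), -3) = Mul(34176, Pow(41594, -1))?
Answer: Mul(Rational(1, 20797), Pow(18151644019166, Rational(1, 2))) ≈ 204.86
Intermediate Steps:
Q = Rational(158958, 20797) (Q = Add(6, Mul(2, Mul(34176, Pow(41594, -1)))) = Add(6, Mul(2, Mul(34176, Rational(1, 41594)))) = Add(6, Mul(2, Rational(17088, 20797))) = Add(6, Rational(34176, 20797)) = Rational(158958, 20797) ≈ 7.6433)
Pow(Add(Q, 41960), Rational(1, 2)) = Pow(Add(Rational(158958, 20797), 41960), Rational(1, 2)) = Pow(Rational(872801078, 20797), Rational(1, 2)) = Mul(Rational(1, 20797), Pow(18151644019166, Rational(1, 2)))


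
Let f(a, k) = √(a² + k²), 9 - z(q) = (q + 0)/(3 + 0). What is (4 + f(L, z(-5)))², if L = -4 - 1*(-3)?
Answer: (12 + √1033)²/9 ≈ 216.49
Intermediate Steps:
z(q) = 9 - q/3 (z(q) = 9 - (q + 0)/(3 + 0) = 9 - q/3)
L = -1 (L = -4 + 3 = -1)
(4 + f(L, z(-5)))² = (4 + √((-1)² + (9 - ⅓*(-5))²))² = (4 + √(1 + (9 + 5/3)²))² = (4 + √(1 + (32/3)²))² = (4 + √(1 + 1024/9))² = (4 + √(1033/9))² = (4 + √1033/3)²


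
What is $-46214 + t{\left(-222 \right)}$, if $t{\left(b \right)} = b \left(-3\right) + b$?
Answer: $-45770$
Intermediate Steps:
$t{\left(b \right)} = - 2 b$ ($t{\left(b \right)} = - 3 b + b = - 2 b$)
$-46214 + t{\left(-222 \right)} = -46214 - -444 = -46214 + 444 = -45770$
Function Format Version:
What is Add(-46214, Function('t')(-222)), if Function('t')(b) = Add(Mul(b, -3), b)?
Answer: -45770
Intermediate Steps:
Function('t')(b) = Mul(-2, b) (Function('t')(b) = Add(Mul(-3, b), b) = Mul(-2, b))
Add(-46214, Function('t')(-222)) = Add(-46214, Mul(-2, -222)) = Add(-46214, 444) = -45770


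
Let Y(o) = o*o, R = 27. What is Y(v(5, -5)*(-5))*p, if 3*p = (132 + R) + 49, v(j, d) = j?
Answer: 130000/3 ≈ 43333.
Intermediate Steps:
Y(o) = o**2
p = 208/3 (p = ((132 + 27) + 49)/3 = (159 + 49)/3 = (1/3)*208 = 208/3 ≈ 69.333)
Y(v(5, -5)*(-5))*p = (5*(-5))**2*(208/3) = (-25)**2*(208/3) = 625*(208/3) = 130000/3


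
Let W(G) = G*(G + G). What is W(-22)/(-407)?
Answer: -88/37 ≈ -2.3784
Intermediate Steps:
W(G) = 2*G**2 (W(G) = G*(2*G) = 2*G**2)
W(-22)/(-407) = (2*(-22)**2)/(-407) = (2*484)*(-1/407) = 968*(-1/407) = -88/37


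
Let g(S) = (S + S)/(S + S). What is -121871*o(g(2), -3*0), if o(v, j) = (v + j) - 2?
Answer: 121871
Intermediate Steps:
g(S) = 1 (g(S) = (2*S)/((2*S)) = (2*S)*(1/(2*S)) = 1)
o(v, j) = -2 + j + v (o(v, j) = (j + v) - 2 = -2 + j + v)
-121871*o(g(2), -3*0) = -121871*(-2 - 3*0 + 1) = -121871*(-2 + 0 + 1) = -121871*(-1) = 121871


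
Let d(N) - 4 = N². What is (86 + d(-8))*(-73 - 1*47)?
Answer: -18480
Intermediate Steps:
d(N) = 4 + N²
(86 + d(-8))*(-73 - 1*47) = (86 + (4 + (-8)²))*(-73 - 1*47) = (86 + (4 + 64))*(-73 - 47) = (86 + 68)*(-120) = 154*(-120) = -18480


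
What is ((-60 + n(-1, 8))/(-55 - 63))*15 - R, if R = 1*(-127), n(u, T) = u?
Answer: 15901/118 ≈ 134.75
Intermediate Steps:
R = -127
((-60 + n(-1, 8))/(-55 - 63))*15 - R = ((-60 - 1)/(-55 - 63))*15 - 1*(-127) = -61/(-118)*15 + 127 = -61*(-1/118)*15 + 127 = (61/118)*15 + 127 = 915/118 + 127 = 15901/118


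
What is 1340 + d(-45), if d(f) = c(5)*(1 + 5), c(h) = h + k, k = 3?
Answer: 1388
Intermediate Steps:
c(h) = 3 + h (c(h) = h + 3 = 3 + h)
d(f) = 48 (d(f) = (3 + 5)*(1 + 5) = 8*6 = 48)
1340 + d(-45) = 1340 + 48 = 1388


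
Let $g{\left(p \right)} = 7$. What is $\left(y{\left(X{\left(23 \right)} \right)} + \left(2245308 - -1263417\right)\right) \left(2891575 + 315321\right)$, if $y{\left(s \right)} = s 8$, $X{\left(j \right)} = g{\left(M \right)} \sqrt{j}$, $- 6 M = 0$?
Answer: $11252116167600 + 179586176 \sqrt{23} \approx 1.1253 \cdot 10^{13}$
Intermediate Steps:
$M = 0$ ($M = \left(- \frac{1}{6}\right) 0 = 0$)
$X{\left(j \right)} = 7 \sqrt{j}$
$y{\left(s \right)} = 8 s$
$\left(y{\left(X{\left(23 \right)} \right)} + \left(2245308 - -1263417\right)\right) \left(2891575 + 315321\right) = \left(8 \cdot 7 \sqrt{23} + \left(2245308 - -1263417\right)\right) \left(2891575 + 315321\right) = \left(56 \sqrt{23} + \left(2245308 + 1263417\right)\right) 3206896 = \left(56 \sqrt{23} + 3508725\right) 3206896 = \left(3508725 + 56 \sqrt{23}\right) 3206896 = 11252116167600 + 179586176 \sqrt{23}$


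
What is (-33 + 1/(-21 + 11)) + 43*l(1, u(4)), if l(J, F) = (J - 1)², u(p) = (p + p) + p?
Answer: -331/10 ≈ -33.100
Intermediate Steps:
u(p) = 3*p (u(p) = 2*p + p = 3*p)
l(J, F) = (-1 + J)²
(-33 + 1/(-21 + 11)) + 43*l(1, u(4)) = (-33 + 1/(-21 + 11)) + 43*(-1 + 1)² = (-33 + 1/(-10)) + 43*0² = (-33 - ⅒) + 43*0 = -331/10 + 0 = -331/10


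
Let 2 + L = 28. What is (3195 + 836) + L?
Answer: 4057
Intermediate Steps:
L = 26 (L = -2 + 28 = 26)
(3195 + 836) + L = (3195 + 836) + 26 = 4031 + 26 = 4057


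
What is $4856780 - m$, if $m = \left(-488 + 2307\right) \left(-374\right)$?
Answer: $5537086$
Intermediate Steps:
$m = -680306$ ($m = 1819 \left(-374\right) = -680306$)
$4856780 - m = 4856780 - -680306 = 4856780 + 680306 = 5537086$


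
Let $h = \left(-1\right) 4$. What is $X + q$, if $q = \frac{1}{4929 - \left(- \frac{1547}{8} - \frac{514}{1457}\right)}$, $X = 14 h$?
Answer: $- \frac{3343777184}{59710515} \approx -56.0$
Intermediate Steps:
$h = -4$
$X = -56$ ($X = 14 \left(-4\right) = -56$)
$q = \frac{11656}{59710515}$ ($q = \frac{1}{4929 - - \frac{2258091}{11656}} = \frac{1}{4929 + \left(\frac{514}{1457} + \frac{1547}{8}\right)} = \frac{1}{4929 + \frac{2258091}{11656}} = \frac{1}{\frac{59710515}{11656}} = \frac{11656}{59710515} \approx 0.00019521$)
$X + q = -56 + \frac{11656}{59710515} = - \frac{3343777184}{59710515}$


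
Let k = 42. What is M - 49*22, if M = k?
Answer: -1036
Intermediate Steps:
M = 42
M - 49*22 = 42 - 49*22 = 42 - 1078 = -1036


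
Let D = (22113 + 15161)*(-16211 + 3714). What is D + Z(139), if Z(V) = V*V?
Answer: -465793857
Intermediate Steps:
Z(V) = V²
D = -465813178 (D = 37274*(-12497) = -465813178)
D + Z(139) = -465813178 + 139² = -465813178 + 19321 = -465793857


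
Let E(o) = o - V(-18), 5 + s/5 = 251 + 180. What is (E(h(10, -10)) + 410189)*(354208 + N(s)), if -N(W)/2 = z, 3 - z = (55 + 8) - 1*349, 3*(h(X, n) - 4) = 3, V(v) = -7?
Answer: 145059379630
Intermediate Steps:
s = 2130 (s = -25 + 5*(251 + 180) = -25 + 5*431 = -25 + 2155 = 2130)
h(X, n) = 5 (h(X, n) = 4 + (⅓)*3 = 4 + 1 = 5)
E(o) = 7 + o (E(o) = o - 1*(-7) = o + 7 = 7 + o)
z = 289 (z = 3 - ((55 + 8) - 1*349) = 3 - (63 - 349) = 3 - 1*(-286) = 3 + 286 = 289)
N(W) = -578 (N(W) = -2*289 = -578)
(E(h(10, -10)) + 410189)*(354208 + N(s)) = ((7 + 5) + 410189)*(354208 - 578) = (12 + 410189)*353630 = 410201*353630 = 145059379630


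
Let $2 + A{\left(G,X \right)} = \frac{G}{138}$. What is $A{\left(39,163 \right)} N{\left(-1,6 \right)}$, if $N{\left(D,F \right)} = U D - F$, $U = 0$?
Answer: $\frac{237}{23} \approx 10.304$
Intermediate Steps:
$A{\left(G,X \right)} = -2 + \frac{G}{138}$
$N{\left(D,F \right)} = - F$ ($N{\left(D,F \right)} = 0 D - F = 0 - F = - F$)
$A{\left(39,163 \right)} N{\left(-1,6 \right)} = \left(-2 + \frac{1}{138} \cdot 39\right) \left(\left(-1\right) 6\right) = \left(-2 + \frac{13}{46}\right) \left(-6\right) = \left(- \frac{79}{46}\right) \left(-6\right) = \frac{237}{23}$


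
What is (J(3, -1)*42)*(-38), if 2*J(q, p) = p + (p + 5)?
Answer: -2394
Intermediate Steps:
J(q, p) = 5/2 + p (J(q, p) = (p + (p + 5))/2 = (p + (5 + p))/2 = (5 + 2*p)/2 = 5/2 + p)
(J(3, -1)*42)*(-38) = ((5/2 - 1)*42)*(-38) = ((3/2)*42)*(-38) = 63*(-38) = -2394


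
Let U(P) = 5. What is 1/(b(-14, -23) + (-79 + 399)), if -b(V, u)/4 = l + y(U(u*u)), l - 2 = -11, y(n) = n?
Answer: 1/336 ≈ 0.0029762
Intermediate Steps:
l = -9 (l = 2 - 11 = -9)
b(V, u) = 16 (b(V, u) = -4*(-9 + 5) = -4*(-4) = 16)
1/(b(-14, -23) + (-79 + 399)) = 1/(16 + (-79 + 399)) = 1/(16 + 320) = 1/336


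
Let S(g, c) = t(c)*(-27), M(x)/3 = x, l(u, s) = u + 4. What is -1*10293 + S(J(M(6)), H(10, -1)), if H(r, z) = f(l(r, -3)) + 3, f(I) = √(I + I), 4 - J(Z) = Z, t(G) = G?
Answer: -10374 - 54*√7 ≈ -10517.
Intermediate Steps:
l(u, s) = 4 + u
M(x) = 3*x
J(Z) = 4 - Z
f(I) = √2*√I (f(I) = √(2*I) = √2*√I)
H(r, z) = 3 + √2*√(4 + r) (H(r, z) = √2*√(4 + r) + 3 = 3 + √2*√(4 + r))
S(g, c) = -27*c (S(g, c) = c*(-27) = -27*c)
-1*10293 + S(J(M(6)), H(10, -1)) = -1*10293 - 27*(3 + √(8 + 2*10)) = -10293 - 27*(3 + √(8 + 20)) = -10293 - 27*(3 + √28) = -10293 - 27*(3 + 2*√7) = -10293 + (-81 - 54*√7) = -10374 - 54*√7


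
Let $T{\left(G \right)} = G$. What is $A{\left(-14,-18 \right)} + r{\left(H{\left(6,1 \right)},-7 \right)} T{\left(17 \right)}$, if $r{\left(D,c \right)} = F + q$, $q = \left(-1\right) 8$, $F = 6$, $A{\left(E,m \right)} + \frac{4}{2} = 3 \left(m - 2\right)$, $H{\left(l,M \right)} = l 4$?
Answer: $-96$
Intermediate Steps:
$H{\left(l,M \right)} = 4 l$
$A{\left(E,m \right)} = -8 + 3 m$ ($A{\left(E,m \right)} = -2 + 3 \left(m - 2\right) = -2 + 3 \left(-2 + m\right) = -2 + \left(-6 + 3 m\right) = -8 + 3 m$)
$q = -8$
$r{\left(D,c \right)} = -2$ ($r{\left(D,c \right)} = 6 - 8 = -2$)
$A{\left(-14,-18 \right)} + r{\left(H{\left(6,1 \right)},-7 \right)} T{\left(17 \right)} = \left(-8 + 3 \left(-18\right)\right) - 34 = \left(-8 - 54\right) - 34 = -62 - 34 = -96$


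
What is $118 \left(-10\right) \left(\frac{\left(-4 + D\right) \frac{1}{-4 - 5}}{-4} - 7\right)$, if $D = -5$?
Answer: $8555$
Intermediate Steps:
$118 \left(-10\right) \left(\frac{\left(-4 + D\right) \frac{1}{-4 - 5}}{-4} - 7\right) = 118 \left(-10\right) \left(\frac{\left(-4 - 5\right) \frac{1}{-4 - 5}}{-4} - 7\right) = - 1180 \left(- \frac{9}{-9} \left(- \frac{1}{4}\right) - 7\right) = - 1180 \left(\left(-9\right) \left(- \frac{1}{9}\right) \left(- \frac{1}{4}\right) - 7\right) = - 1180 \left(1 \left(- \frac{1}{4}\right) - 7\right) = - 1180 \left(- \frac{1}{4} - 7\right) = \left(-1180\right) \left(- \frac{29}{4}\right) = 8555$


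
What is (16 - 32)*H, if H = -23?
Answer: 368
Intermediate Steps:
(16 - 32)*H = (16 - 32)*(-23) = -16*(-23) = 368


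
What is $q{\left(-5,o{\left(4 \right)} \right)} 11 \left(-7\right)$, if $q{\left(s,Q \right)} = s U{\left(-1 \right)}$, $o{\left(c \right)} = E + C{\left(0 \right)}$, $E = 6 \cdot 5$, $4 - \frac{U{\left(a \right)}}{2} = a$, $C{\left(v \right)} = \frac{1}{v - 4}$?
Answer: $3850$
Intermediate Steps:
$C{\left(v \right)} = \frac{1}{-4 + v}$
$U{\left(a \right)} = 8 - 2 a$
$E = 30$
$o{\left(c \right)} = \frac{119}{4}$ ($o{\left(c \right)} = 30 + \frac{1}{-4 + 0} = 30 + \frac{1}{-4} = 30 - \frac{1}{4} = \frac{119}{4}$)
$q{\left(s,Q \right)} = 10 s$ ($q{\left(s,Q \right)} = s \left(8 - -2\right) = s \left(8 + 2\right) = s 10 = 10 s$)
$q{\left(-5,o{\left(4 \right)} \right)} 11 \left(-7\right) = 10 \left(-5\right) 11 \left(-7\right) = \left(-50\right) 11 \left(-7\right) = \left(-550\right) \left(-7\right) = 3850$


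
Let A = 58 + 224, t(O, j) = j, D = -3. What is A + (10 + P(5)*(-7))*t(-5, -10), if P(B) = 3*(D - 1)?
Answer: -658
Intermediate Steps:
A = 282
P(B) = -12 (P(B) = 3*(-3 - 1) = 3*(-4) = -12)
A + (10 + P(5)*(-7))*t(-5, -10) = 282 + (10 - 12*(-7))*(-10) = 282 + (10 + 84)*(-10) = 282 + 94*(-10) = 282 - 940 = -658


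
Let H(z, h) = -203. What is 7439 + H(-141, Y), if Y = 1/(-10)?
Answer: 7236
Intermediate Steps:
Y = -⅒ ≈ -0.10000
7439 + H(-141, Y) = 7439 - 203 = 7236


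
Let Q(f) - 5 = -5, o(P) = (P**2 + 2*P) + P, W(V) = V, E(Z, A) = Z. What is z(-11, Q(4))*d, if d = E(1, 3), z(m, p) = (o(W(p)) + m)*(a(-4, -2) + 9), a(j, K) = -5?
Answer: -44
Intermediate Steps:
o(P) = P**2 + 3*P
Q(f) = 0 (Q(f) = 5 - 5 = 0)
z(m, p) = 4*m + 4*p*(3 + p) (z(m, p) = (p*(3 + p) + m)*(-5 + 9) = (m + p*(3 + p))*4 = 4*m + 4*p*(3 + p))
d = 1
z(-11, Q(4))*d = (4*(-11) + 4*0*(3 + 0))*1 = (-44 + 4*0*3)*1 = (-44 + 0)*1 = -44*1 = -44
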